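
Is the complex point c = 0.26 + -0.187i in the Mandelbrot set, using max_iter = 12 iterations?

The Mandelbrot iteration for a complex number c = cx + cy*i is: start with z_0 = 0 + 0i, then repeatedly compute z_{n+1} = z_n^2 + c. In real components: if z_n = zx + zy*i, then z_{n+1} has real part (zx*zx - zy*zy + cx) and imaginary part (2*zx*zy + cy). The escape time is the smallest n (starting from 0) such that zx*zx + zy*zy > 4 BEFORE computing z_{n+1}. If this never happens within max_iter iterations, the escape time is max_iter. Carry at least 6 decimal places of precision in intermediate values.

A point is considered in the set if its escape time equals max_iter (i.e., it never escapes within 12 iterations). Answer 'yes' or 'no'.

Answer: yes

Derivation:
z_0 = 0 + 0i, c = 0.2600 + -0.1870i
Iter 1: z = 0.2600 + -0.1870i, |z|^2 = 0.1026
Iter 2: z = 0.2926 + -0.2842i, |z|^2 = 0.1664
Iter 3: z = 0.2648 + -0.3534i, |z|^2 = 0.1950
Iter 4: z = 0.2053 + -0.3742i, |z|^2 = 0.1821
Iter 5: z = 0.1621 + -0.3406i, |z|^2 = 0.1423
Iter 6: z = 0.1703 + -0.2975i, |z|^2 = 0.1175
Iter 7: z = 0.2005 + -0.2883i, |z|^2 = 0.1233
Iter 8: z = 0.2171 + -0.3026i, |z|^2 = 0.1387
Iter 9: z = 0.2156 + -0.3184i, |z|^2 = 0.1478
Iter 10: z = 0.2051 + -0.3243i, |z|^2 = 0.1472
Iter 11: z = 0.1969 + -0.3200i, |z|^2 = 0.1412
Did not escape in 12 iterations → in set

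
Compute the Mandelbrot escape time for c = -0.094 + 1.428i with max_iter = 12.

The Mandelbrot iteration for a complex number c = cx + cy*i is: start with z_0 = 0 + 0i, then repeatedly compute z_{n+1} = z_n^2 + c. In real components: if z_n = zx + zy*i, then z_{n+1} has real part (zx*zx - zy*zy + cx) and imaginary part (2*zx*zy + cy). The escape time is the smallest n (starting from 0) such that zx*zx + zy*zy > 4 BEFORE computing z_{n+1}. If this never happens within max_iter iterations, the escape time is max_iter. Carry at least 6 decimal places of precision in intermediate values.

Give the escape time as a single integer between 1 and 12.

z_0 = 0 + 0i, c = -0.0940 + 1.4280i
Iter 1: z = -0.0940 + 1.4280i, |z|^2 = 2.0480
Iter 2: z = -2.1243 + 1.1595i, |z|^2 = 5.8574
Escaped at iteration 2

Answer: 2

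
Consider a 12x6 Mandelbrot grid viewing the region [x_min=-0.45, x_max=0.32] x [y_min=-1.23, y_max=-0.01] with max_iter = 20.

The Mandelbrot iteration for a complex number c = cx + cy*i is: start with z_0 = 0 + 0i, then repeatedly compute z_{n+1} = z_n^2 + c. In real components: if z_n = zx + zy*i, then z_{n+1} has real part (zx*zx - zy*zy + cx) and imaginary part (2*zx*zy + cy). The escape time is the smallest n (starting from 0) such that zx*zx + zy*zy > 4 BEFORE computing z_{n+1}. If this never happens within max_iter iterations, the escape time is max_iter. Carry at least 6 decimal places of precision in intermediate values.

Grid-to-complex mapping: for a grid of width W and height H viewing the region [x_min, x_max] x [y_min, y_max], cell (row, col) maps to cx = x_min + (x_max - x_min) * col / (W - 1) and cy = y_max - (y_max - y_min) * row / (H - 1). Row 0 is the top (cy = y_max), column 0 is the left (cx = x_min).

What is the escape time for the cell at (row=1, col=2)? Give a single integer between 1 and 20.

Answer: 20

Derivation:
z_0 = 0 + 0i, c = -0.3100 + -0.2540i
Iter 1: z = -0.3100 + -0.2540i, |z|^2 = 0.1606
Iter 2: z = -0.2784 + -0.0965i, |z|^2 = 0.0868
Iter 3: z = -0.2418 + -0.2003i, |z|^2 = 0.0986
Iter 4: z = -0.2916 + -0.1572i, |z|^2 = 0.1097
Iter 5: z = -0.2496 + -0.1623i, |z|^2 = 0.0887
Iter 6: z = -0.2740 + -0.1729i, |z|^2 = 0.1050
Iter 7: z = -0.2648 + -0.1592i, |z|^2 = 0.0955
Iter 8: z = -0.2652 + -0.1697i, |z|^2 = 0.0991
Iter 9: z = -0.2684 + -0.1640i, |z|^2 = 0.0990
Iter 10: z = -0.2648 + -0.1660i, |z|^2 = 0.0977
Iter 11: z = -0.2674 + -0.1661i, |z|^2 = 0.0991
Iter 12: z = -0.2661 + -0.1652i, |z|^2 = 0.0981
Iter 13: z = -0.2665 + -0.1661i, |z|^2 = 0.0986
Iter 14: z = -0.2666 + -0.1655i, |z|^2 = 0.0984
Iter 15: z = -0.2663 + -0.1658i, |z|^2 = 0.0984
Iter 16: z = -0.2666 + -0.1657i, |z|^2 = 0.0985
Iter 17: z = -0.2664 + -0.1657i, |z|^2 = 0.0984
Iter 18: z = -0.2665 + -0.1657i, |z|^2 = 0.0985
Iter 19: z = -0.2665 + -0.1657i, |z|^2 = 0.0984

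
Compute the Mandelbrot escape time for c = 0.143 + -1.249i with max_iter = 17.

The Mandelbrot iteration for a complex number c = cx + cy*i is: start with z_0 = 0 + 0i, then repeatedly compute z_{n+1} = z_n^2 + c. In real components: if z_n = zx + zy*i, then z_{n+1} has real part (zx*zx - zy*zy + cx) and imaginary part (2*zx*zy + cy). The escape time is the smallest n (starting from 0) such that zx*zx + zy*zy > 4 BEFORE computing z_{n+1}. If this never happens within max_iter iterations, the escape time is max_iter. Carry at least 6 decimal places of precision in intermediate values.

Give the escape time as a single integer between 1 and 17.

z_0 = 0 + 0i, c = 0.1430 + -1.2490i
Iter 1: z = 0.1430 + -1.2490i, |z|^2 = 1.5805
Iter 2: z = -1.3966 + -1.6062i, |z|^2 = 4.5303
Escaped at iteration 2

Answer: 2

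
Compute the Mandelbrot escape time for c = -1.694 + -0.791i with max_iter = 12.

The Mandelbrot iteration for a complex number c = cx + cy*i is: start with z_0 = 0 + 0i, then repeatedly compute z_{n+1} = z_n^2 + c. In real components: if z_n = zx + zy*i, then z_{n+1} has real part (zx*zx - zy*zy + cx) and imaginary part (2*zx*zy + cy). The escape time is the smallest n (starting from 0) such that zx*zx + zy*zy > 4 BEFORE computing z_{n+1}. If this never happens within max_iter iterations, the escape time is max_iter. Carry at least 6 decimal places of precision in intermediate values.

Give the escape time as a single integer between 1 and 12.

z_0 = 0 + 0i, c = -1.6940 + -0.7910i
Iter 1: z = -1.6940 + -0.7910i, |z|^2 = 3.4953
Iter 2: z = 0.5500 + 1.8889i, |z|^2 = 3.8704
Iter 3: z = -4.9595 + 1.2866i, |z|^2 = 26.2523
Escaped at iteration 3

Answer: 3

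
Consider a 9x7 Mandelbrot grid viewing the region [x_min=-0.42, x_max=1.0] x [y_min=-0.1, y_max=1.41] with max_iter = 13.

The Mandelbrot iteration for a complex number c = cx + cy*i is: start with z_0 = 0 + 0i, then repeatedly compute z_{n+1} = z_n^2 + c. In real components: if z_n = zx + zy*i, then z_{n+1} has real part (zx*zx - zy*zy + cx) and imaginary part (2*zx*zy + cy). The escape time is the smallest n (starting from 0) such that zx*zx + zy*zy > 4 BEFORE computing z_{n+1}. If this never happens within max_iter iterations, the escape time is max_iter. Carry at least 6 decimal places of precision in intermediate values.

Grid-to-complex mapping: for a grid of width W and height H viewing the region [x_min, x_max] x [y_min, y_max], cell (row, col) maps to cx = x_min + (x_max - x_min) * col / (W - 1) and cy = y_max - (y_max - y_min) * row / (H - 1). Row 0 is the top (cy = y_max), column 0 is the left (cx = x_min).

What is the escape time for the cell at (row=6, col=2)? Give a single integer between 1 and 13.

z_0 = 0 + 0i, c = -0.0650 + -0.1000i
Iter 1: z = -0.0650 + -0.1000i, |z|^2 = 0.0142
Iter 2: z = -0.0708 + -0.0870i, |z|^2 = 0.0126
Iter 3: z = -0.0676 + -0.0877i, |z|^2 = 0.0123
Iter 4: z = -0.0681 + -0.0882i, |z|^2 = 0.0124
Iter 5: z = -0.0681 + -0.0880i, |z|^2 = 0.0124
Iter 6: z = -0.0681 + -0.0880i, |z|^2 = 0.0124
Iter 7: z = -0.0681 + -0.0880i, |z|^2 = 0.0124
Iter 8: z = -0.0681 + -0.0880i, |z|^2 = 0.0124
Iter 9: z = -0.0681 + -0.0880i, |z|^2 = 0.0124
Iter 10: z = -0.0681 + -0.0880i, |z|^2 = 0.0124
Iter 11: z = -0.0681 + -0.0880i, |z|^2 = 0.0124
Iter 12: z = -0.0681 + -0.0880i, |z|^2 = 0.0124

Answer: 13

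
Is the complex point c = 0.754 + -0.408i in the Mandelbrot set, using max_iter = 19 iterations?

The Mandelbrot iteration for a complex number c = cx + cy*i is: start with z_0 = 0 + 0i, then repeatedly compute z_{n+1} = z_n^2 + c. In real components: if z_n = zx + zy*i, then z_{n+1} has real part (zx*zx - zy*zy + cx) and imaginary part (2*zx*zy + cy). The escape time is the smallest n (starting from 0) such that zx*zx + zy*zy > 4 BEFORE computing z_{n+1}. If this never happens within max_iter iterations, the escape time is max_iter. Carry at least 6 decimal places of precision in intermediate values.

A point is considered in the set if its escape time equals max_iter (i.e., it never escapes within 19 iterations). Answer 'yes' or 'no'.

Answer: no

Derivation:
z_0 = 0 + 0i, c = 0.7540 + -0.4080i
Iter 1: z = 0.7540 + -0.4080i, |z|^2 = 0.7350
Iter 2: z = 1.1561 + -1.0233i, |z|^2 = 2.3835
Iter 3: z = 1.0434 + -2.7739i, |z|^2 = 8.7831
Escaped at iteration 3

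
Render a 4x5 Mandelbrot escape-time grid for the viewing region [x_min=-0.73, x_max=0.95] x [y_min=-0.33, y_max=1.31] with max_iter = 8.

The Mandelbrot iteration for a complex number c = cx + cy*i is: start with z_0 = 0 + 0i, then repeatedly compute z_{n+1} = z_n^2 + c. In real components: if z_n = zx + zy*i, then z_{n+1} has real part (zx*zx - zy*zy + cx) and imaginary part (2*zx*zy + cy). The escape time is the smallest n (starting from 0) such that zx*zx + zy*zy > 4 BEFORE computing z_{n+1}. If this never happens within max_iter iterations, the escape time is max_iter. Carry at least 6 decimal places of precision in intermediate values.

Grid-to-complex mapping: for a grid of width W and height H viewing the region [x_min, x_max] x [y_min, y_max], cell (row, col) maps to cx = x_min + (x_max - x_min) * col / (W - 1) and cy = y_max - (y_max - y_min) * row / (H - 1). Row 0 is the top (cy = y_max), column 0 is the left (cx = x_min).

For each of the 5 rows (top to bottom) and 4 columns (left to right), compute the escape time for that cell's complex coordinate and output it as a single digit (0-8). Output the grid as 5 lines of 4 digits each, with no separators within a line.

(row=0, col=0): c = -0.7300 + 1.3100i → escape time 2
(row=0, col=1): c = -0.1700 + 1.3100i → escape time 2
(row=0, col=2): c = 0.3900 + 1.3100i → escape time 2
(row=0, col=3): c = 0.9500 + 1.3100i → escape time 2
(row=1, col=0): c = -0.7300 + 0.9000i → escape time 4
(row=1, col=1): c = -0.1700 + 0.9000i → escape time 8
(row=1, col=2): c = 0.3900 + 0.9000i → escape time 3
(row=1, col=3): c = 0.9500 + 0.9000i → escape time 2
(row=2, col=0): c = -0.7300 + 0.4900i → escape time 7
(row=2, col=1): c = -0.1700 + 0.4900i → escape time 8
(row=2, col=2): c = 0.3900 + 0.4900i → escape time 7
(row=2, col=3): c = 0.9500 + 0.4900i → escape time 2
(row=3, col=0): c = -0.7300 + 0.0800i → escape time 8
(row=3, col=1): c = -0.1700 + 0.0800i → escape time 8
(row=3, col=2): c = 0.3900 + 0.0800i → escape time 8
(row=3, col=3): c = 0.9500 + 0.0800i → escape time 3
(row=4, col=0): c = -0.7300 + -0.3300i → escape time 8
(row=4, col=1): c = -0.1700 + -0.3300i → escape time 8
(row=4, col=2): c = 0.3900 + -0.3300i → escape time 8
(row=4, col=3): c = 0.9500 + -0.3300i → escape time 3

Answer: 2222
4832
7872
8883
8883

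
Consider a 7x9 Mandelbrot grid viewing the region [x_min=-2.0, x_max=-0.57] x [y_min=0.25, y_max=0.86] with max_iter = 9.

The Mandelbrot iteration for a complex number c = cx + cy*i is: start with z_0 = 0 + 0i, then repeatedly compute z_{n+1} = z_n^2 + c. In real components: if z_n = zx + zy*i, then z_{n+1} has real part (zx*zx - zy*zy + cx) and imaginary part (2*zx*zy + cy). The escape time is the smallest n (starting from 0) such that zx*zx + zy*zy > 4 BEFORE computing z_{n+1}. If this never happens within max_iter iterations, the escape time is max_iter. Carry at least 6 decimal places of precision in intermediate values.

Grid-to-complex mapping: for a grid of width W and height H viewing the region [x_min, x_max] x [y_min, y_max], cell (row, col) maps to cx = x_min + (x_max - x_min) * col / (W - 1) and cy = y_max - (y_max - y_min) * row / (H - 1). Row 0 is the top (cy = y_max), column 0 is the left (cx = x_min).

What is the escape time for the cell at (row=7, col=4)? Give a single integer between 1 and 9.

Answer: 9

Derivation:
z_0 = 0 + 0i, c = -1.0467 + 0.3263i
Iter 1: z = -1.0467 + 0.3263i, |z|^2 = 1.2020
Iter 2: z = -0.0576 + -0.3567i, |z|^2 = 0.1306
Iter 3: z = -1.1706 + 0.3673i, |z|^2 = 1.5052
Iter 4: z = 0.1887 + -0.5338i, |z|^2 = 0.3205
Iter 5: z = -1.2960 + 0.1249i, |z|^2 = 1.6951
Iter 6: z = 0.6173 + 0.0026i, |z|^2 = 0.3810
Iter 7: z = -0.6657 + 0.3295i, |z|^2 = 0.5517
Iter 8: z = -0.7121 + -0.1124i, |z|^2 = 0.5198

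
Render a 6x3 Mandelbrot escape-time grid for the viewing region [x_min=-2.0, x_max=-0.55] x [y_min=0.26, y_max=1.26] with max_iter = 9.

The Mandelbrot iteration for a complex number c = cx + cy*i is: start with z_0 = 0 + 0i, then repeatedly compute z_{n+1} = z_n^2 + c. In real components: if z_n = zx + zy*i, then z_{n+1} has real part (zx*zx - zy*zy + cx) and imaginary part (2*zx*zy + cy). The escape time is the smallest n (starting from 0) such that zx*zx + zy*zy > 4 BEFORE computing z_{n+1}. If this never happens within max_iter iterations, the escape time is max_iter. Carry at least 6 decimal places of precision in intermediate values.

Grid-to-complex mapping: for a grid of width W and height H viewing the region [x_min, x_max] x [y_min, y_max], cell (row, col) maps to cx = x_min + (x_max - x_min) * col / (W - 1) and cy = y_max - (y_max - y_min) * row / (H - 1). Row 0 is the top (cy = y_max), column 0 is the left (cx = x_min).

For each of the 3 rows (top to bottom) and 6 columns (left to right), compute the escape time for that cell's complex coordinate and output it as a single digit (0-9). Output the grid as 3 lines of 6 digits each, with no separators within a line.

Answer: 112233
133346
145999

Derivation:
(row=0, col=0): c = -2.0000 + 1.2600i → escape time 1
(row=0, col=1): c = -1.7100 + 1.2600i → escape time 1
(row=0, col=2): c = -1.4200 + 1.2600i → escape time 2
(row=0, col=3): c = -1.1300 + 1.2600i → escape time 2
(row=0, col=4): c = -0.8400 + 1.2600i → escape time 3
(row=0, col=5): c = -0.5500 + 1.2600i → escape time 3
(row=1, col=0): c = -2.0000 + 0.7600i → escape time 1
(row=1, col=1): c = -1.7100 + 0.7600i → escape time 3
(row=1, col=2): c = -1.4200 + 0.7600i → escape time 3
(row=1, col=3): c = -1.1300 + 0.7600i → escape time 3
(row=1, col=4): c = -0.8400 + 0.7600i → escape time 4
(row=1, col=5): c = -0.5500 + 0.7600i → escape time 6
(row=2, col=0): c = -2.0000 + 0.2600i → escape time 1
(row=2, col=1): c = -1.7100 + 0.2600i → escape time 4
(row=2, col=2): c = -1.4200 + 0.2600i → escape time 5
(row=2, col=3): c = -1.1300 + 0.2600i → escape time 9
(row=2, col=4): c = -0.8400 + 0.2600i → escape time 9
(row=2, col=5): c = -0.5500 + 0.2600i → escape time 9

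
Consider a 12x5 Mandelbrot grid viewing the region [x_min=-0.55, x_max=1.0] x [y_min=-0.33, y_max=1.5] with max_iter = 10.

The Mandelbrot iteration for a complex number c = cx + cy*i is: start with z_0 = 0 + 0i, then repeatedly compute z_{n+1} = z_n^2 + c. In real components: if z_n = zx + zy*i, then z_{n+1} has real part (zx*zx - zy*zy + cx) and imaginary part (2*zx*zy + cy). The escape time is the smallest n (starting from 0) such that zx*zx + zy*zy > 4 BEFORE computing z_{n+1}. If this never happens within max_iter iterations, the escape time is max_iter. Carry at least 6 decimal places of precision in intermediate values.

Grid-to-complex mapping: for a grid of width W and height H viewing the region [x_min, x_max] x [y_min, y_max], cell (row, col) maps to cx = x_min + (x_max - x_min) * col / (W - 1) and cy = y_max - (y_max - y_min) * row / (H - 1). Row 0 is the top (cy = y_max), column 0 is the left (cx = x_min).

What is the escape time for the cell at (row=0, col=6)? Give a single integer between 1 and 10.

z_0 = 0 + 0i, c = 0.2955 + 1.5000i
Iter 1: z = 0.2955 + 1.5000i, |z|^2 = 2.3373
Iter 2: z = -1.8673 + 2.3864i, |z|^2 = 9.1814
Escaped at iteration 2

Answer: 2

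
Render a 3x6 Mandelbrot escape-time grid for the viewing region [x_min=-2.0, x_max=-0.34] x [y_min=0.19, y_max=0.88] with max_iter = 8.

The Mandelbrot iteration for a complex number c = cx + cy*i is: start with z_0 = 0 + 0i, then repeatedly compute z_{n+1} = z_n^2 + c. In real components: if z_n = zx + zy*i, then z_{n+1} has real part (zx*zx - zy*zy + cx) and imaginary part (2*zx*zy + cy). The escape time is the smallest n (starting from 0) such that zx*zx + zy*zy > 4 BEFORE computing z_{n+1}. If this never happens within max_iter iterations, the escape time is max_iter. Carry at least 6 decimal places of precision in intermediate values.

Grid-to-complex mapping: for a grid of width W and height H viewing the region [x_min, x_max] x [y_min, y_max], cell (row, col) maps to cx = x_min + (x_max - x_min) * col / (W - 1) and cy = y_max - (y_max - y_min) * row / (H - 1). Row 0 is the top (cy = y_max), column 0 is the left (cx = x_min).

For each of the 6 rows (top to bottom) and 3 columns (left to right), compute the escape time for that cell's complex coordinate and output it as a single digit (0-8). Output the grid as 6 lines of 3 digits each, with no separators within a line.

Answer: 136
138
148
158
188
188

Derivation:
(row=0, col=0): c = -2.0000 + 0.8800i → escape time 1
(row=0, col=1): c = -1.1700 + 0.8800i → escape time 3
(row=0, col=2): c = -0.3400 + 0.8800i → escape time 6
(row=1, col=0): c = -2.0000 + 0.7420i → escape time 1
(row=1, col=1): c = -1.1700 + 0.7420i → escape time 3
(row=1, col=2): c = -0.3400 + 0.7420i → escape time 8
(row=2, col=0): c = -2.0000 + 0.6040i → escape time 1
(row=2, col=1): c = -1.1700 + 0.6040i → escape time 4
(row=2, col=2): c = -0.3400 + 0.6040i → escape time 8
(row=3, col=0): c = -2.0000 + 0.4660i → escape time 1
(row=3, col=1): c = -1.1700 + 0.4660i → escape time 5
(row=3, col=2): c = -0.3400 + 0.4660i → escape time 8
(row=4, col=0): c = -2.0000 + 0.3280i → escape time 1
(row=4, col=1): c = -1.1700 + 0.3280i → escape time 8
(row=4, col=2): c = -0.3400 + 0.3280i → escape time 8
(row=5, col=0): c = -2.0000 + 0.1900i → escape time 1
(row=5, col=1): c = -1.1700 + 0.1900i → escape time 8
(row=5, col=2): c = -0.3400 + 0.1900i → escape time 8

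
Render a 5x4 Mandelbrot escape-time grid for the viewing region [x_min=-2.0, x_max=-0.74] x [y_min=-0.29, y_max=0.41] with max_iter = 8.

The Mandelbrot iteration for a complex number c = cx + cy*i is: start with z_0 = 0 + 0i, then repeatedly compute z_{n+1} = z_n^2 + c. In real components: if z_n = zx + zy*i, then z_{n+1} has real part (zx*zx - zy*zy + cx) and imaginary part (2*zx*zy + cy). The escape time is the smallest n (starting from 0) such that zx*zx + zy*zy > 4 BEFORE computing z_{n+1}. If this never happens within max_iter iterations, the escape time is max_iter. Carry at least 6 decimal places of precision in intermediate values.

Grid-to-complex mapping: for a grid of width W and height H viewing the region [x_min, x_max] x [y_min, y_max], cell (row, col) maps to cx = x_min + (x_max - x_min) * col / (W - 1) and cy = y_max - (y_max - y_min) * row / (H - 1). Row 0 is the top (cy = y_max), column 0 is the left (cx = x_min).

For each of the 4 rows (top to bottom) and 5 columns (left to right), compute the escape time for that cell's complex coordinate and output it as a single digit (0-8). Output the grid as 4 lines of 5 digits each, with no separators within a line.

Answer: 13568
14888
17888
14688

Derivation:
(row=0, col=0): c = -2.0000 + 0.4100i → escape time 1
(row=0, col=1): c = -1.6850 + 0.4100i → escape time 3
(row=0, col=2): c = -1.3700 + 0.4100i → escape time 5
(row=0, col=3): c = -1.0550 + 0.4100i → escape time 6
(row=0, col=4): c = -0.7400 + 0.4100i → escape time 8
(row=1, col=0): c = -2.0000 + 0.1767i → escape time 1
(row=1, col=1): c = -1.6850 + 0.1767i → escape time 4
(row=1, col=2): c = -1.3700 + 0.1767i → escape time 8
(row=1, col=3): c = -1.0550 + 0.1767i → escape time 8
(row=1, col=4): c = -0.7400 + 0.1767i → escape time 8
(row=2, col=0): c = -2.0000 + -0.0567i → escape time 1
(row=2, col=1): c = -1.6850 + -0.0567i → escape time 7
(row=2, col=2): c = -1.3700 + -0.0567i → escape time 8
(row=2, col=3): c = -1.0550 + -0.0567i → escape time 8
(row=2, col=4): c = -0.7400 + -0.0567i → escape time 8
(row=3, col=0): c = -2.0000 + -0.2900i → escape time 1
(row=3, col=1): c = -1.6850 + -0.2900i → escape time 4
(row=3, col=2): c = -1.3700 + -0.2900i → escape time 6
(row=3, col=3): c = -1.0550 + -0.2900i → escape time 8
(row=3, col=4): c = -0.7400 + -0.2900i → escape time 8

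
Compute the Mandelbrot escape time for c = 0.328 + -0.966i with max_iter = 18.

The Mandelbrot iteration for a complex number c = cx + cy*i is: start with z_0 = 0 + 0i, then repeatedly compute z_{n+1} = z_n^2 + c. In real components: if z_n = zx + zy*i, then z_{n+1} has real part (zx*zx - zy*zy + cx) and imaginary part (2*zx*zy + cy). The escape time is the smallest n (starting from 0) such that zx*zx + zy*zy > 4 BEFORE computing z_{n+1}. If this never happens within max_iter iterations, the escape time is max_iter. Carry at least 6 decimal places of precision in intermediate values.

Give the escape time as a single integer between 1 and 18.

Answer: 3

Derivation:
z_0 = 0 + 0i, c = 0.3280 + -0.9660i
Iter 1: z = 0.3280 + -0.9660i, |z|^2 = 1.0407
Iter 2: z = -0.4976 + -1.5997i, |z|^2 = 2.8066
Iter 3: z = -1.9834 + 0.6259i, |z|^2 = 4.3259
Escaped at iteration 3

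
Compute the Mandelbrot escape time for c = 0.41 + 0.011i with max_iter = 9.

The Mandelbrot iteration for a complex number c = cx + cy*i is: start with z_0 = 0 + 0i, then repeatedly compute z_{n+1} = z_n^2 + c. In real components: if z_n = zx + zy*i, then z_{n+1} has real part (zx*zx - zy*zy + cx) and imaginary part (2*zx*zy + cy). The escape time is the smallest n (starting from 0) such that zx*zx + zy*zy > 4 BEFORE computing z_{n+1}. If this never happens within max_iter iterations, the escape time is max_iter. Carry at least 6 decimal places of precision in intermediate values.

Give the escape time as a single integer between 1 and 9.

z_0 = 0 + 0i, c = 0.4100 + 0.0110i
Iter 1: z = 0.4100 + 0.0110i, |z|^2 = 0.1682
Iter 2: z = 0.5780 + 0.0200i, |z|^2 = 0.3345
Iter 3: z = 0.7437 + 0.0341i, |z|^2 = 0.5542
Iter 4: z = 0.9619 + 0.0618i, |z|^2 = 0.9290
Iter 5: z = 1.3314 + 0.1298i, |z|^2 = 1.7894
Iter 6: z = 2.1657 + 0.3568i, |z|^2 = 4.8174
Escaped at iteration 6

Answer: 6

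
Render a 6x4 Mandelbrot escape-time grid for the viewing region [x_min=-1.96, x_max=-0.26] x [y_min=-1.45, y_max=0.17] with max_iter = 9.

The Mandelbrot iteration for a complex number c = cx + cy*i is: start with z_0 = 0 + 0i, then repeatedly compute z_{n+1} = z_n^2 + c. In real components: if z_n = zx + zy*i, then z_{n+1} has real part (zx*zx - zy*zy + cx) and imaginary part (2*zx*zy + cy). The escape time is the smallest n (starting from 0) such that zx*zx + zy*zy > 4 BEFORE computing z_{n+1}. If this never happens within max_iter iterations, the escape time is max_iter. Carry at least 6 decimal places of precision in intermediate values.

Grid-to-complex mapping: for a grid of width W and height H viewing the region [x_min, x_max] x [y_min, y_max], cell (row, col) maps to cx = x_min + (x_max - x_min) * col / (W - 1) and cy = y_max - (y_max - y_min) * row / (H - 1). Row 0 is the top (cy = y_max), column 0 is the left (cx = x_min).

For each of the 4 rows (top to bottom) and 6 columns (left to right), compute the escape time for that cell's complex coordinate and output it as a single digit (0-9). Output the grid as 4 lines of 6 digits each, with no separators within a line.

Answer: 359999
249799
123347
112222

Derivation:
(row=0, col=0): c = -1.9600 + 0.1700i → escape time 3
(row=0, col=1): c = -1.6200 + 0.1700i → escape time 5
(row=0, col=2): c = -1.2800 + 0.1700i → escape time 9
(row=0, col=3): c = -0.9400 + 0.1700i → escape time 9
(row=0, col=4): c = -0.6000 + 0.1700i → escape time 9
(row=0, col=5): c = -0.2600 + 0.1700i → escape time 9
(row=1, col=0): c = -1.9600 + -0.3700i → escape time 2
(row=1, col=1): c = -1.6200 + -0.3700i → escape time 4
(row=1, col=2): c = -1.2800 + -0.3700i → escape time 9
(row=1, col=3): c = -0.9400 + -0.3700i → escape time 7
(row=1, col=4): c = -0.6000 + -0.3700i → escape time 9
(row=1, col=5): c = -0.2600 + -0.3700i → escape time 9
(row=2, col=0): c = -1.9600 + -0.9100i → escape time 1
(row=2, col=1): c = -1.6200 + -0.9100i → escape time 2
(row=2, col=2): c = -1.2800 + -0.9100i → escape time 3
(row=2, col=3): c = -0.9400 + -0.9100i → escape time 3
(row=2, col=4): c = -0.6000 + -0.9100i → escape time 4
(row=2, col=5): c = -0.2600 + -0.9100i → escape time 7
(row=3, col=0): c = -1.9600 + -1.4500i → escape time 1
(row=3, col=1): c = -1.6200 + -1.4500i → escape time 1
(row=3, col=2): c = -1.2800 + -1.4500i → escape time 2
(row=3, col=3): c = -0.9400 + -1.4500i → escape time 2
(row=3, col=4): c = -0.6000 + -1.4500i → escape time 2
(row=3, col=5): c = -0.2600 + -1.4500i → escape time 2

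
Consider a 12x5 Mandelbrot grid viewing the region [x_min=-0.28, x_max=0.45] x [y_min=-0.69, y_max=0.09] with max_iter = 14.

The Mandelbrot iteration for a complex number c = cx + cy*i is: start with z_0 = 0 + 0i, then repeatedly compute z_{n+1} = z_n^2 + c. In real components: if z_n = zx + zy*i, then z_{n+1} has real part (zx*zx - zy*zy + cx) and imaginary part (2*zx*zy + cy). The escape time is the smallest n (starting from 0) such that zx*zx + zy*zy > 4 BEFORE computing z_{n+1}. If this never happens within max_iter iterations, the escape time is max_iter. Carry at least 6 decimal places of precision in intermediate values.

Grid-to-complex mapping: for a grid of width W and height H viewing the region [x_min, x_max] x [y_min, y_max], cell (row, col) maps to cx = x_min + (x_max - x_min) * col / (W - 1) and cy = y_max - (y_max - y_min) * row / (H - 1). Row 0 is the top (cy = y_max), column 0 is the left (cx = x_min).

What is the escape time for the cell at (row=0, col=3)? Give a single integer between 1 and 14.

Answer: 14

Derivation:
z_0 = 0 + 0i, c = -0.0809 + 0.0900i
Iter 1: z = -0.0809 + 0.0900i, |z|^2 = 0.0146
Iter 2: z = -0.0825 + 0.0754i, |z|^2 = 0.0125
Iter 3: z = -0.0798 + 0.0776i, |z|^2 = 0.0124
Iter 4: z = -0.0806 + 0.0776i, |z|^2 = 0.0125
Iter 5: z = -0.0804 + 0.0775i, |z|^2 = 0.0125
Iter 6: z = -0.0804 + 0.0775i, |z|^2 = 0.0125
Iter 7: z = -0.0804 + 0.0775i, |z|^2 = 0.0125
Iter 8: z = -0.0804 + 0.0775i, |z|^2 = 0.0125
Iter 9: z = -0.0804 + 0.0775i, |z|^2 = 0.0125
Iter 10: z = -0.0804 + 0.0775i, |z|^2 = 0.0125
Iter 11: z = -0.0804 + 0.0775i, |z|^2 = 0.0125
Iter 12: z = -0.0804 + 0.0775i, |z|^2 = 0.0125
Iter 13: z = -0.0804 + 0.0775i, |z|^2 = 0.0125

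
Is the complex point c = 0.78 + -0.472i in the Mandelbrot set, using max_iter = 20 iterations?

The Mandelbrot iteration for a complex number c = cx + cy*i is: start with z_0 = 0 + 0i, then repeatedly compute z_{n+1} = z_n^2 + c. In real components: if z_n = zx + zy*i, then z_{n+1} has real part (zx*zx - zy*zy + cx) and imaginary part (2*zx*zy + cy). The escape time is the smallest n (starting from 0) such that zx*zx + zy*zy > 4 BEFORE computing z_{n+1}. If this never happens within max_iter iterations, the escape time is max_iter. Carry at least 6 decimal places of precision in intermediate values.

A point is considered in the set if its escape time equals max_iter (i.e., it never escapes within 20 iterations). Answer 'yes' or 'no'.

Answer: no

Derivation:
z_0 = 0 + 0i, c = 0.7800 + -0.4720i
Iter 1: z = 0.7800 + -0.4720i, |z|^2 = 0.8312
Iter 2: z = 1.1656 + -1.2083i, |z|^2 = 2.8187
Iter 3: z = 0.6786 + -3.2889i, |z|^2 = 11.2772
Escaped at iteration 3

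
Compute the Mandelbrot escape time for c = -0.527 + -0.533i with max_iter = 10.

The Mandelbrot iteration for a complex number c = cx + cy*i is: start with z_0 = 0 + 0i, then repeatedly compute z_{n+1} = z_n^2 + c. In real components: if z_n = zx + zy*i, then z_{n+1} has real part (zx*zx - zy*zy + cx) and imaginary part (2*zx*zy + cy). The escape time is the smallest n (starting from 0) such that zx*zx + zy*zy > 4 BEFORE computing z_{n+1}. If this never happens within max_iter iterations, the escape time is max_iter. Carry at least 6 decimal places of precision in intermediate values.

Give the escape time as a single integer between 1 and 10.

z_0 = 0 + 0i, c = -0.5270 + -0.5330i
Iter 1: z = -0.5270 + -0.5330i, |z|^2 = 0.5618
Iter 2: z = -0.5334 + 0.0288i, |z|^2 = 0.2853
Iter 3: z = -0.2434 + -0.5637i, |z|^2 = 0.3770
Iter 4: z = -0.7855 + -0.2586i, |z|^2 = 0.6840
Iter 5: z = 0.0232 + -0.1267i, |z|^2 = 0.0166
Iter 6: z = -0.5425 + -0.5389i, |z|^2 = 0.5847
Iter 7: z = -0.5231 + 0.0517i, |z|^2 = 0.2763
Iter 8: z = -0.2561 + -0.5871i, |z|^2 = 0.4102
Iter 9: z = -0.8061 + -0.2323i, |z|^2 = 0.7037

Answer: 10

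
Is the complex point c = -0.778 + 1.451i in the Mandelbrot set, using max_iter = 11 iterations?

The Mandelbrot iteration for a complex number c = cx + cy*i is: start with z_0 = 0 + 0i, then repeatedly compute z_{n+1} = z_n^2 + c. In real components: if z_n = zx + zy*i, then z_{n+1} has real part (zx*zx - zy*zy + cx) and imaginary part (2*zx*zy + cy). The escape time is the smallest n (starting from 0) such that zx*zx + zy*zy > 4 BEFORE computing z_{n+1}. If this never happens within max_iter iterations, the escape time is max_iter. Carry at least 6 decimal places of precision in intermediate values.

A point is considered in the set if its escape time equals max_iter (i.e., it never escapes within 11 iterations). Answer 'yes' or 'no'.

Answer: no

Derivation:
z_0 = 0 + 0i, c = -0.7780 + 1.4510i
Iter 1: z = -0.7780 + 1.4510i, |z|^2 = 2.7107
Iter 2: z = -2.2781 + -0.8068i, |z|^2 = 5.8407
Escaped at iteration 2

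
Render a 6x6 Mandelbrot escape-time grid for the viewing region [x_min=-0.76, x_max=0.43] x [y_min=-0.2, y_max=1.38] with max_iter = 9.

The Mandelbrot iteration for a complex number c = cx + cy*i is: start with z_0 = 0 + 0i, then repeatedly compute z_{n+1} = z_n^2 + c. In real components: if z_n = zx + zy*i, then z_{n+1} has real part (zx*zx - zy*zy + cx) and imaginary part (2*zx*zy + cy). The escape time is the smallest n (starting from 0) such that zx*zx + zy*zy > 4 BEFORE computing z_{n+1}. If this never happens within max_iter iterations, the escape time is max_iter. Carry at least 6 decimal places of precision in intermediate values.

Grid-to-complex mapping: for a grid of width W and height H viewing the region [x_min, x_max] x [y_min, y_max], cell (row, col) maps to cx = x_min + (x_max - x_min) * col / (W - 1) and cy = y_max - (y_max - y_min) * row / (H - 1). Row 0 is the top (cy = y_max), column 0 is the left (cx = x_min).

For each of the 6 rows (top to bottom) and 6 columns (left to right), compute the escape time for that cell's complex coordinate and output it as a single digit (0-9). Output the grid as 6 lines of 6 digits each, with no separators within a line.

(row=0, col=0): c = -0.7600 + 1.3800i → escape time 2
(row=0, col=1): c = -0.5220 + 1.3800i → escape time 2
(row=0, col=2): c = -0.2840 + 1.3800i → escape time 2
(row=0, col=3): c = -0.0460 + 1.3800i → escape time 2
(row=0, col=4): c = 0.1920 + 1.3800i → escape time 2
(row=0, col=5): c = 0.4300 + 1.3800i → escape time 2
(row=1, col=0): c = -0.7600 + 1.0640i → escape time 3
(row=1, col=1): c = -0.5220 + 1.0640i → escape time 4
(row=1, col=2): c = -0.2840 + 1.0640i → escape time 5
(row=1, col=3): c = -0.0460 + 1.0640i → escape time 6
(row=1, col=4): c = 0.1920 + 1.0640i → escape time 4
(row=1, col=5): c = 0.4300 + 1.0640i → escape time 2
(row=2, col=0): c = -0.7600 + 0.7480i → escape time 4
(row=2, col=1): c = -0.5220 + 0.7480i → escape time 6
(row=2, col=2): c = -0.2840 + 0.7480i → escape time 9
(row=2, col=3): c = -0.0460 + 0.7480i → escape time 9
(row=2, col=4): c = 0.1920 + 0.7480i → escape time 6
(row=2, col=5): c = 0.4300 + 0.7480i → escape time 4
(row=3, col=0): c = -0.7600 + 0.4320i → escape time 8
(row=3, col=1): c = -0.5220 + 0.4320i → escape time 9
(row=3, col=2): c = -0.2840 + 0.4320i → escape time 9
(row=3, col=3): c = -0.0460 + 0.4320i → escape time 9
(row=3, col=4): c = 0.1920 + 0.4320i → escape time 9
(row=3, col=5): c = 0.4300 + 0.4320i → escape time 7
(row=4, col=0): c = -0.7600 + 0.1160i → escape time 9
(row=4, col=1): c = -0.5220 + 0.1160i → escape time 9
(row=4, col=2): c = -0.2840 + 0.1160i → escape time 9
(row=4, col=3): c = -0.0460 + 0.1160i → escape time 9
(row=4, col=4): c = 0.1920 + 0.1160i → escape time 9
(row=4, col=5): c = 0.4300 + 0.1160i → escape time 7
(row=5, col=0): c = -0.7600 + -0.2000i → escape time 9
(row=5, col=1): c = -0.5220 + -0.2000i → escape time 9
(row=5, col=2): c = -0.2840 + -0.2000i → escape time 9
(row=5, col=3): c = -0.0460 + -0.2000i → escape time 9
(row=5, col=4): c = 0.1920 + -0.2000i → escape time 9
(row=5, col=5): c = 0.4300 + -0.2000i → escape time 9

Answer: 222222
345642
469964
899997
999997
999999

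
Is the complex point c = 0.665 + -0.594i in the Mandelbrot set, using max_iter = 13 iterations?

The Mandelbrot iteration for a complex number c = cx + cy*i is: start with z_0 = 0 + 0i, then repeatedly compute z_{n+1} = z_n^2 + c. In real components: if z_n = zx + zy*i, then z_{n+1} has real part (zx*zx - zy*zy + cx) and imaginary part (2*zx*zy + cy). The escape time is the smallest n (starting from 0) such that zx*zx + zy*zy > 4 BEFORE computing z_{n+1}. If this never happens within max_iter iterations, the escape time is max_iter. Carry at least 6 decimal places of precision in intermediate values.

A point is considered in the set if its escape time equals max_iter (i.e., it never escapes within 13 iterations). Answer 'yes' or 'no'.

Answer: no

Derivation:
z_0 = 0 + 0i, c = 0.6650 + -0.5940i
Iter 1: z = 0.6650 + -0.5940i, |z|^2 = 0.7951
Iter 2: z = 0.7544 + -1.3840i, |z|^2 = 2.4846
Iter 3: z = -0.6814 + -2.6822i, |z|^2 = 7.6584
Escaped at iteration 3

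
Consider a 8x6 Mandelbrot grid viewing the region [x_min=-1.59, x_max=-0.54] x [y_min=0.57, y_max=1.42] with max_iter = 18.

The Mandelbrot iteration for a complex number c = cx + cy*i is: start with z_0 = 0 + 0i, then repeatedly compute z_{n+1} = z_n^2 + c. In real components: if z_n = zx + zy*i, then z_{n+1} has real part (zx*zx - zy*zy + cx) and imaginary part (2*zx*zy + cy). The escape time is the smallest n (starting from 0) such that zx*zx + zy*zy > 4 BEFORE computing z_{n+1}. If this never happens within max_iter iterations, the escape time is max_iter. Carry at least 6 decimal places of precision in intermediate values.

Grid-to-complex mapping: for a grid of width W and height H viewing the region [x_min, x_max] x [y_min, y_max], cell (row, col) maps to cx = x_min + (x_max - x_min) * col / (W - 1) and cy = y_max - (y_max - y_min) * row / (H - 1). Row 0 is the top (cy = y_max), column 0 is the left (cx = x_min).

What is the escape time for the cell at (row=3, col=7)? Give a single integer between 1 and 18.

Answer: 4

Derivation:
z_0 = 0 + 0i, c = -0.5400 + 0.9100i
Iter 1: z = -0.5400 + 0.9100i, |z|^2 = 1.1197
Iter 2: z = -1.0765 + -0.0728i, |z|^2 = 1.1642
Iter 3: z = 0.6136 + 1.0667i, |z|^2 = 1.5144
Iter 4: z = -1.3015 + 2.2190i, |z|^2 = 6.6178
Escaped at iteration 4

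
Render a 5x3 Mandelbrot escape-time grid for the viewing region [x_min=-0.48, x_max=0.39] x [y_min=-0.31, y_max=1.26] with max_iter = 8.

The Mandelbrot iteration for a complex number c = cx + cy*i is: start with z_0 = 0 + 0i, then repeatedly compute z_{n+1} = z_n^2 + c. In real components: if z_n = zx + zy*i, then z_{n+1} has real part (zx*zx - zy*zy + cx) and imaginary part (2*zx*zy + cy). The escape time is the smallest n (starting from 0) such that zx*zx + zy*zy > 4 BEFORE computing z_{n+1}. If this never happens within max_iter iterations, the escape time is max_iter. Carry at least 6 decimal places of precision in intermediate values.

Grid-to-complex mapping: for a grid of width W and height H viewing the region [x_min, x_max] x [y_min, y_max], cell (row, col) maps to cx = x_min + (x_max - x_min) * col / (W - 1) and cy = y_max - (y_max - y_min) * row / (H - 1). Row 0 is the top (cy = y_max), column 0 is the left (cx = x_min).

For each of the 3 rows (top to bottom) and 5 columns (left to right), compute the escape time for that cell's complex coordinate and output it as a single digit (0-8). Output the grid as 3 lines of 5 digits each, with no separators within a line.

(row=0, col=0): c = -0.4800 + 1.2600i → escape time 3
(row=0, col=1): c = -0.2625 + 1.2600i → escape time 3
(row=0, col=2): c = -0.0450 + 1.2600i → escape time 3
(row=0, col=3): c = 0.1725 + 1.2600i → escape time 2
(row=0, col=4): c = 0.3900 + 1.2600i → escape time 2
(row=1, col=0): c = -0.4800 + 0.4750i → escape time 8
(row=1, col=1): c = -0.2625 + 0.4750i → escape time 8
(row=1, col=2): c = -0.0450 + 0.4750i → escape time 8
(row=1, col=3): c = 0.1725 + 0.4750i → escape time 8
(row=1, col=4): c = 0.3900 + 0.4750i → escape time 7
(row=2, col=0): c = -0.4800 + -0.3100i → escape time 8
(row=2, col=1): c = -0.2625 + -0.3100i → escape time 8
(row=2, col=2): c = -0.0450 + -0.3100i → escape time 8
(row=2, col=3): c = 0.1725 + -0.3100i → escape time 8
(row=2, col=4): c = 0.3900 + -0.3100i → escape time 8

Answer: 33322
88887
88888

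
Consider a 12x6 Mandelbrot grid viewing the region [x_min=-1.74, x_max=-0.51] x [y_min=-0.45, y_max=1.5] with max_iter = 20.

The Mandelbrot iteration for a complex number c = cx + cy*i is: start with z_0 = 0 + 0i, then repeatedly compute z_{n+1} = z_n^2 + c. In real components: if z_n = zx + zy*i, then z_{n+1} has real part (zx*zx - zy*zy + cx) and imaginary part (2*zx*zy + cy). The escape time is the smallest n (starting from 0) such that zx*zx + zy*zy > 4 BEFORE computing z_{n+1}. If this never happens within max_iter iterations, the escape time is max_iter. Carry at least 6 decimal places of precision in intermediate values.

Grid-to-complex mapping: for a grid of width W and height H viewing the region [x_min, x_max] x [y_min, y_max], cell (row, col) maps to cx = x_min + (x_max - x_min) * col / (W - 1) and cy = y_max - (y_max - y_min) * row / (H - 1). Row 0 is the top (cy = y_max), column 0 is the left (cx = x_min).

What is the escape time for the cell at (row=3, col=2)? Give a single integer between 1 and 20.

z_0 = 0 + 0i, c = -1.5164 + 0.3300i
Iter 1: z = -1.5164 + 0.3300i, |z|^2 = 2.4083
Iter 2: z = 0.6741 + -0.6708i, |z|^2 = 0.9044
Iter 3: z = -1.5119 + -0.5744i, |z|^2 = 2.6158
Iter 4: z = 0.4397 + 2.0668i, |z|^2 = 4.4650
Escaped at iteration 4

Answer: 4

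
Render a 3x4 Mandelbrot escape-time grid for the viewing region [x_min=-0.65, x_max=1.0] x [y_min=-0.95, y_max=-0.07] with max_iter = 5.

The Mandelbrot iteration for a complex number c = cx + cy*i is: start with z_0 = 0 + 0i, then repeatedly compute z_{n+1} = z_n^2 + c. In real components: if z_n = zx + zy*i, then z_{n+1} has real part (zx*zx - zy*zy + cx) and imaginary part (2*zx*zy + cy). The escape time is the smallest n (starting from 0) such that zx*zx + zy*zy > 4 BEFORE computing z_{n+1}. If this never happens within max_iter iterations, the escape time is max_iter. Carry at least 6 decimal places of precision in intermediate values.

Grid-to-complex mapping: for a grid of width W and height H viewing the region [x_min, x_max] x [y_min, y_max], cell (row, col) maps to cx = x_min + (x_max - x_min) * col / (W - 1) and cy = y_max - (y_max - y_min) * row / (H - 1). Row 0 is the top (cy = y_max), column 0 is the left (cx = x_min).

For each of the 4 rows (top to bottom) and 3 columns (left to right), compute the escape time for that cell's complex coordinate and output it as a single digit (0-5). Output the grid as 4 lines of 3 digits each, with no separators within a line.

(row=0, col=0): c = -0.6500 + -0.0700i → escape time 5
(row=0, col=1): c = 0.1750 + -0.0700i → escape time 5
(row=0, col=2): c = 1.0000 + -0.0700i → escape time 2
(row=1, col=0): c = -0.6500 + -0.3633i → escape time 5
(row=1, col=1): c = 0.1750 + -0.3633i → escape time 5
(row=1, col=2): c = 1.0000 + -0.3633i → escape time 2
(row=2, col=0): c = -0.6500 + -0.6567i → escape time 5
(row=2, col=1): c = 0.1750 + -0.6567i → escape time 5
(row=2, col=2): c = 1.0000 + -0.6567i → escape time 2
(row=3, col=0): c = -0.6500 + -0.9500i → escape time 4
(row=3, col=1): c = 0.1750 + -0.9500i → escape time 4
(row=3, col=2): c = 1.0000 + -0.9500i → escape time 2

Answer: 552
552
552
442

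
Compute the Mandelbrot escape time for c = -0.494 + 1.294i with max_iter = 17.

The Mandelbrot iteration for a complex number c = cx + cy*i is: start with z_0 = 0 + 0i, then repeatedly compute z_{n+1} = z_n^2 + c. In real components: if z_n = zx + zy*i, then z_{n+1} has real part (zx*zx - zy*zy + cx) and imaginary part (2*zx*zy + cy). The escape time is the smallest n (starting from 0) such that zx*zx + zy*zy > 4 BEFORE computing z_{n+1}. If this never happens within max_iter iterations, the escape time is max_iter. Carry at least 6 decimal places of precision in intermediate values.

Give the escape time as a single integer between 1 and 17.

z_0 = 0 + 0i, c = -0.4940 + 1.2940i
Iter 1: z = -0.4940 + 1.2940i, |z|^2 = 1.9185
Iter 2: z = -1.9244 + 0.0155i, |z|^2 = 3.7036
Iter 3: z = 3.2091 + 1.2342i, |z|^2 = 11.8215
Escaped at iteration 3

Answer: 3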